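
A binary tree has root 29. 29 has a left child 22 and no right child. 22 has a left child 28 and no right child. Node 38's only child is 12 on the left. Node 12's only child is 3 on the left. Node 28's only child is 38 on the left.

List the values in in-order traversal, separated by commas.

3, 12, 38, 28, 22, 29

In-order visits the left subtree, then the node, then the right subtree.
At 29: go left to 22.
  At 22: go left to 28.
    At 28: go left to 38.
      At 38: go left to 12.
        At 12: go left to 3.
          3 is a leaf — visit 3.
        Visit 12.
        At 12: no right child.
      Visit 38.
      At 38: no right child.
    Visit 28.
    At 28: no right child.
  Visit 22.
  At 22: no right child.
Visit 29.
At 29: no right child.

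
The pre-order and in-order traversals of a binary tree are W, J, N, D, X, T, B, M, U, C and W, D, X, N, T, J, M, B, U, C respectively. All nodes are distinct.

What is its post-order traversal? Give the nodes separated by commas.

X, D, T, N, M, C, U, B, J, W

The first element of pre-order is the root; it splits in-order into left and right subtrees.
Root W: left subtree has 0 nodes { }, right has 9 {D, X, N, T, J, M, B, U, C}.
  Root J: left subtree has 4 nodes {D, X, N, T}, right has 4 {M, B, U, C}.
    Root N: left subtree has 2 nodes {D, X}, right has 1 {T}.
      Root D: left subtree has 0 nodes { }, right has 1 {X}.
    Root B: left subtree has 1 node {M}, right has 2 {U, C}.
      Root U: left subtree has 0 nodes { }, right has 1 {C}.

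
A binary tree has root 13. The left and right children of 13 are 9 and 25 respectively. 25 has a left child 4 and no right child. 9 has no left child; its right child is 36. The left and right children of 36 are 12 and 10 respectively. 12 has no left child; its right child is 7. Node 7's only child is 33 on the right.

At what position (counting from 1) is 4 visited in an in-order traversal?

8

In-order visits the left subtree, then the node, then the right subtree.
At 13: go left to 9.
  At 9: no left child.
  Visit 9.
  At 9: go right to 36.
    At 36: go left to 12.
      At 12: no left child.
      Visit 12.
      At 12: go right to 7.
        At 7: no left child.
        Visit 7.
        At 7: go right to 33.
          33 is a leaf — visit 33.
    Visit 36.
    At 36: go right to 10.
      10 is a leaf — visit 10.
Visit 13.
At 13: go right to 25.
  At 25: go left to 4.
    4 is a leaf — visit 4.
  Visit 25.
  At 25: no right child.
Full in-order sequence: 9, 12, 7, 33, 36, 10, 13, 4, 25.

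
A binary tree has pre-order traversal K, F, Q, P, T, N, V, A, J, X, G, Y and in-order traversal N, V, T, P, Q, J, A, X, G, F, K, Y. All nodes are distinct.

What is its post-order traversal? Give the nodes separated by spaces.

V N T P J G X A Q F Y K

The first element of pre-order is the root; it splits in-order into left and right subtrees.
Root K: left subtree has 10 nodes {N, V, T, P, Q, J, A, X, G, F}, right has 1 {Y}.
  Root F: left subtree has 9 nodes {N, V, T, P, Q, J, A, X, G}, right has 0 { }.
    Root Q: left subtree has 4 nodes {N, V, T, P}, right has 4 {J, A, X, G}.
      Root P: left subtree has 3 nodes {N, V, T}, right has 0 { }.
        Root T: left subtree has 2 nodes {N, V}, right has 0 { }.
          Root N: left subtree has 0 nodes { }, right has 1 {V}.
      Root A: left subtree has 1 node {J}, right has 2 {X, G}.
        Root X: left subtree has 0 nodes { }, right has 1 {G}.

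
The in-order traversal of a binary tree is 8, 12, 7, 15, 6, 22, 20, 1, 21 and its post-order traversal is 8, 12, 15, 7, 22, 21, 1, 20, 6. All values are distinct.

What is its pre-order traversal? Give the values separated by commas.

6, 7, 12, 8, 15, 20, 22, 1, 21

The last element of post-order is the root; it splits in-order into left and right subtrees.
Root 6: left subtree has 4 nodes {8, 12, 7, 15}, right has 4 {22, 20, 1, 21}.
  Root 7: left subtree has 2 nodes {8, 12}, right has 1 {15}.
    Root 12: left subtree has 1 node {8}, right has 0 { }.
  Root 20: left subtree has 1 node {22}, right has 2 {1, 21}.
    Root 1: left subtree has 0 nodes { }, right has 1 {21}.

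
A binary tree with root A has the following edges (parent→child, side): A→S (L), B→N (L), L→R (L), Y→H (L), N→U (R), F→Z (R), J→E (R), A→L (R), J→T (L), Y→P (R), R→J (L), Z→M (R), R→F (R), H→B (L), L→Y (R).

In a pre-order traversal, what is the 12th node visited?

Pre-order visits the node, then its left subtree, then its right subtree.
Visit A.
At A: go left to S.
  S is a leaf — visit S.
At A: go right to L.
  Visit L.
  At L: go left to R.
    Visit R.
    At R: go left to J.
      Visit J.
      At J: go left to T.
        T is a leaf — visit T.
      At J: go right to E.
        E is a leaf — visit E.
    At R: go right to F.
      Visit F.
      At F: no left child.
      At F: go right to Z.
        Visit Z.
        At Z: no left child.
        At Z: go right to M.
          M is a leaf — visit M.
  At L: go right to Y.
    Visit Y.
    At Y: go left to H.
      Visit H.
      At H: go left to B.
        Visit B.
        At B: go left to N.
          Visit N.
          At N: no left child.
          At N: go right to U.
            U is a leaf — visit U.
        At B: no right child.
      At H: no right child.
    At Y: go right to P.
      P is a leaf — visit P.
Full pre-order sequence: A, S, L, R, J, T, E, F, Z, M, Y, H, B, N, U, P.

H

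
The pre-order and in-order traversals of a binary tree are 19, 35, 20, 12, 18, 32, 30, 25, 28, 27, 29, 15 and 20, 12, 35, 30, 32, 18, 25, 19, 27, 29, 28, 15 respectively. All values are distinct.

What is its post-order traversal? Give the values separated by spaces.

12 20 30 32 25 18 35 29 27 15 28 19

The first element of pre-order is the root; it splits in-order into left and right subtrees.
Root 19: left subtree has 7 nodes {20, 12, 35, 30, 32, 18, 25}, right has 4 {27, 29, 28, 15}.
  Root 35: left subtree has 2 nodes {20, 12}, right has 4 {30, 32, 18, 25}.
    Root 20: left subtree has 0 nodes { }, right has 1 {12}.
    Root 18: left subtree has 2 nodes {30, 32}, right has 1 {25}.
      Root 32: left subtree has 1 node {30}, right has 0 { }.
  Root 28: left subtree has 2 nodes {27, 29}, right has 1 {15}.
    Root 27: left subtree has 0 nodes { }, right has 1 {29}.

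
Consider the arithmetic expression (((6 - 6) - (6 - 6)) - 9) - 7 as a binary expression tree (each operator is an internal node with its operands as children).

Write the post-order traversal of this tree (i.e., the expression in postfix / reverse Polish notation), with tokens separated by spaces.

6 6 - 6 6 - - 9 - 7 -

Post-order on an expression tree gives postfix notation: for each operator, emit left operand, right operand, then the operator.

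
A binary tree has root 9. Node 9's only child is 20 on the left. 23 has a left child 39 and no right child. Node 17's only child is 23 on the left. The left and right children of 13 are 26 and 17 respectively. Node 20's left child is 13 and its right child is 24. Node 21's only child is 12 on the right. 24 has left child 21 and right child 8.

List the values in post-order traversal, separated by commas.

Post-order visits the left subtree, then the right subtree, then the node.
At 9: go left to 20.
  At 20: go left to 13.
    At 13: go left to 26.
      26 is a leaf — visit 26.
    At 13: go right to 17.
      At 17: go left to 23.
        At 23: go left to 39.
          39 is a leaf — visit 39.
        At 23: no right child.
        Visit 23.
      At 17: no right child.
      Visit 17.
    Visit 13.
  At 20: go right to 24.
    At 24: go left to 21.
      At 21: no left child.
      At 21: go right to 12.
        12 is a leaf — visit 12.
      Visit 21.
    At 24: go right to 8.
      8 is a leaf — visit 8.
    Visit 24.
  Visit 20.
At 9: no right child.
Visit 9.

26, 39, 23, 17, 13, 12, 21, 8, 24, 20, 9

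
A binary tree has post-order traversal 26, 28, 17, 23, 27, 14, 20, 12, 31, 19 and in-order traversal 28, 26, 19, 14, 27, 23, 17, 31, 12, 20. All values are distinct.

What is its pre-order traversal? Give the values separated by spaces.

19 28 26 31 14 27 23 17 12 20

The last element of post-order is the root; it splits in-order into left and right subtrees.
Root 19: left subtree has 2 nodes {28, 26}, right has 7 {14, 27, 23, 17, 31, 12, 20}.
  Root 28: left subtree has 0 nodes { }, right has 1 {26}.
  Root 31: left subtree has 4 nodes {14, 27, 23, 17}, right has 2 {12, 20}.
    Root 14: left subtree has 0 nodes { }, right has 3 {27, 23, 17}.
      Root 27: left subtree has 0 nodes { }, right has 2 {23, 17}.
        Root 23: left subtree has 0 nodes { }, right has 1 {17}.
    Root 12: left subtree has 0 nodes { }, right has 1 {20}.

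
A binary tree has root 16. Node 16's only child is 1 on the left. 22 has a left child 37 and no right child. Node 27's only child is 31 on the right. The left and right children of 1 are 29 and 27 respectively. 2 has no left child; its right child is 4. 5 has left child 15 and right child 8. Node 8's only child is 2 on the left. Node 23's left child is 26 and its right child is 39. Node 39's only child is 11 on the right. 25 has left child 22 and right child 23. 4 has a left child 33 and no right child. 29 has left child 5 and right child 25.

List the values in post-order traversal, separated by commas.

15, 33, 4, 2, 8, 5, 37, 22, 26, 11, 39, 23, 25, 29, 31, 27, 1, 16

Post-order visits the left subtree, then the right subtree, then the node.
At 16: go left to 1.
  At 1: go left to 29.
    At 29: go left to 5.
      At 5: go left to 15.
        15 is a leaf — visit 15.
      At 5: go right to 8.
        At 8: go left to 2.
          At 2: no left child.
          At 2: go right to 4.
            At 4: go left to 33.
              33 is a leaf — visit 33.
            At 4: no right child.
            Visit 4.
          Visit 2.
        At 8: no right child.
        Visit 8.
      Visit 5.
    At 29: go right to 25.
      At 25: go left to 22.
        At 22: go left to 37.
          37 is a leaf — visit 37.
        At 22: no right child.
        Visit 22.
      At 25: go right to 23.
        At 23: go left to 26.
          26 is a leaf — visit 26.
        At 23: go right to 39.
          At 39: no left child.
          At 39: go right to 11.
            11 is a leaf — visit 11.
          Visit 39.
        Visit 23.
      Visit 25.
    Visit 29.
  At 1: go right to 27.
    At 27: no left child.
    At 27: go right to 31.
      31 is a leaf — visit 31.
    Visit 27.
  Visit 1.
At 16: no right child.
Visit 16.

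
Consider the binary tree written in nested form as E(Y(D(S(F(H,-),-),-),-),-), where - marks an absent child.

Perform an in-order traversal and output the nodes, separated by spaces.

H F S D Y E

In-order visits the left subtree, then the node, then the right subtree.
At E: go left to Y.
  At Y: go left to D.
    At D: go left to S.
      At S: go left to F.
        At F: go left to H.
          H is a leaf — visit H.
        Visit F.
        At F: no right child.
      Visit S.
      At S: no right child.
    Visit D.
    At D: no right child.
  Visit Y.
  At Y: no right child.
Visit E.
At E: no right child.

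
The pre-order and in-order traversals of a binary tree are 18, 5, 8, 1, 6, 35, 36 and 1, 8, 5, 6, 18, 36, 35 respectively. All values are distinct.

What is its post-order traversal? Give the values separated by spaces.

1 8 6 5 36 35 18

The first element of pre-order is the root; it splits in-order into left and right subtrees.
Root 18: left subtree has 4 nodes {1, 8, 5, 6}, right has 2 {36, 35}.
  Root 5: left subtree has 2 nodes {1, 8}, right has 1 {6}.
    Root 8: left subtree has 1 node {1}, right has 0 { }.
  Root 35: left subtree has 1 node {36}, right has 0 { }.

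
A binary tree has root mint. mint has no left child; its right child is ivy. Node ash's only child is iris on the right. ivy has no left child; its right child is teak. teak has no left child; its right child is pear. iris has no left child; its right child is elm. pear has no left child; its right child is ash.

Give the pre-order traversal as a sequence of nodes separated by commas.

Pre-order visits the node, then its left subtree, then its right subtree.
Visit mint.
At mint: no left child.
At mint: go right to ivy.
  Visit ivy.
  At ivy: no left child.
  At ivy: go right to teak.
    Visit teak.
    At teak: no left child.
    At teak: go right to pear.
      Visit pear.
      At pear: no left child.
      At pear: go right to ash.
        Visit ash.
        At ash: no left child.
        At ash: go right to iris.
          Visit iris.
          At iris: no left child.
          At iris: go right to elm.
            elm is a leaf — visit elm.

mint, ivy, teak, pear, ash, iris, elm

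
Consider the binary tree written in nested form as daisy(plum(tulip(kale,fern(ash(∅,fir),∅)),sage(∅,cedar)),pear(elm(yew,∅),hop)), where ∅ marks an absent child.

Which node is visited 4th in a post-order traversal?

Post-order visits the left subtree, then the right subtree, then the node.
At daisy: go left to plum.
  At plum: go left to tulip.
    At tulip: go left to kale.
      kale is a leaf — visit kale.
    At tulip: go right to fern.
      At fern: go left to ash.
        At ash: no left child.
        At ash: go right to fir.
          fir is a leaf — visit fir.
        Visit ash.
      At fern: no right child.
      Visit fern.
    Visit tulip.
  At plum: go right to sage.
    At sage: no left child.
    At sage: go right to cedar.
      cedar is a leaf — visit cedar.
    Visit sage.
  Visit plum.
At daisy: go right to pear.
  At pear: go left to elm.
    At elm: go left to yew.
      yew is a leaf — visit yew.
    At elm: no right child.
    Visit elm.
  At pear: go right to hop.
    hop is a leaf — visit hop.
  Visit pear.
Visit daisy.
Full post-order sequence: kale, fir, ash, fern, tulip, cedar, sage, plum, yew, elm, hop, pear, daisy.

fern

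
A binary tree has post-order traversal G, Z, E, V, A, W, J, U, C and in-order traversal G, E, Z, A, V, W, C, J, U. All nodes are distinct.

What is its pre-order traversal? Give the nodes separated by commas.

C, W, A, E, G, Z, V, U, J

The last element of post-order is the root; it splits in-order into left and right subtrees.
Root C: left subtree has 6 nodes {G, E, Z, A, V, W}, right has 2 {J, U}.
  Root W: left subtree has 5 nodes {G, E, Z, A, V}, right has 0 { }.
    Root A: left subtree has 3 nodes {G, E, Z}, right has 1 {V}.
      Root E: left subtree has 1 node {G}, right has 1 {Z}.
  Root U: left subtree has 1 node {J}, right has 0 { }.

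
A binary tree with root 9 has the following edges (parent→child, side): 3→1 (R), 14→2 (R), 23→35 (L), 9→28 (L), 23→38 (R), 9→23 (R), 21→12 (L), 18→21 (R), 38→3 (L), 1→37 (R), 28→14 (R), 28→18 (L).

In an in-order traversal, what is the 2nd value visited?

12

In-order visits the left subtree, then the node, then the right subtree.
At 9: go left to 28.
  At 28: go left to 18.
    At 18: no left child.
    Visit 18.
    At 18: go right to 21.
      At 21: go left to 12.
        12 is a leaf — visit 12.
      Visit 21.
      At 21: no right child.
  Visit 28.
  At 28: go right to 14.
    At 14: no left child.
    Visit 14.
    At 14: go right to 2.
      2 is a leaf — visit 2.
Visit 9.
At 9: go right to 23.
  At 23: go left to 35.
    35 is a leaf — visit 35.
  Visit 23.
  At 23: go right to 38.
    At 38: go left to 3.
      At 3: no left child.
      Visit 3.
      At 3: go right to 1.
        At 1: no left child.
        Visit 1.
        At 1: go right to 37.
          37 is a leaf — visit 37.
    Visit 38.
    At 38: no right child.
Full in-order sequence: 18, 12, 21, 28, 14, 2, 9, 35, 23, 3, 1, 37, 38.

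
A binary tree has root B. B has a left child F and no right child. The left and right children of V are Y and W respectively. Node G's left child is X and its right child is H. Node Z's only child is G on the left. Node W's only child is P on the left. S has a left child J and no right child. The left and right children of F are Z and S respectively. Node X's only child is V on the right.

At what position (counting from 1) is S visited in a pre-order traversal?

11

Pre-order visits the node, then its left subtree, then its right subtree.
Visit B.
At B: go left to F.
  Visit F.
  At F: go left to Z.
    Visit Z.
    At Z: go left to G.
      Visit G.
      At G: go left to X.
        Visit X.
        At X: no left child.
        At X: go right to V.
          Visit V.
          At V: go left to Y.
            Y is a leaf — visit Y.
          At V: go right to W.
            Visit W.
            At W: go left to P.
              P is a leaf — visit P.
            At W: no right child.
      At G: go right to H.
        H is a leaf — visit H.
    At Z: no right child.
  At F: go right to S.
    Visit S.
    At S: go left to J.
      J is a leaf — visit J.
    At S: no right child.
At B: no right child.
Full pre-order sequence: B, F, Z, G, X, V, Y, W, P, H, S, J.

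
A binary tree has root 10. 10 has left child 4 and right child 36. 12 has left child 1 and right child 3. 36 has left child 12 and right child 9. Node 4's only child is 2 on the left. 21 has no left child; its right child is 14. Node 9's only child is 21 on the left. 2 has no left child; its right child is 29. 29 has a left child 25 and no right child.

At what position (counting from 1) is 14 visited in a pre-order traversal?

12

Pre-order visits the node, then its left subtree, then its right subtree.
Visit 10.
At 10: go left to 4.
  Visit 4.
  At 4: go left to 2.
    Visit 2.
    At 2: no left child.
    At 2: go right to 29.
      Visit 29.
      At 29: go left to 25.
        25 is a leaf — visit 25.
      At 29: no right child.
  At 4: no right child.
At 10: go right to 36.
  Visit 36.
  At 36: go left to 12.
    Visit 12.
    At 12: go left to 1.
      1 is a leaf — visit 1.
    At 12: go right to 3.
      3 is a leaf — visit 3.
  At 36: go right to 9.
    Visit 9.
    At 9: go left to 21.
      Visit 21.
      At 21: no left child.
      At 21: go right to 14.
        14 is a leaf — visit 14.
    At 9: no right child.
Full pre-order sequence: 10, 4, 2, 29, 25, 36, 12, 1, 3, 9, 21, 14.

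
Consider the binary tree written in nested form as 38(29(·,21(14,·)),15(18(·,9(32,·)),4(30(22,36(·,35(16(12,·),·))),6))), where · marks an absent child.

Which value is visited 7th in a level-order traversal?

Level-order visits nodes level by level from the root, left to right within each level.
Level 0: 38
Level 1: 29, 15
Level 2: 21, 18, 4
Level 3: 14, 9, 30, 6
Level 4: 32, 22, 36
Level 5: 35
Level 6: 16
Level 7: 12
Full level-order sequence: 38, 29, 15, 21, 18, 4, 14, 9, 30, 6, 32, 22, 36, 35, 16, 12.

14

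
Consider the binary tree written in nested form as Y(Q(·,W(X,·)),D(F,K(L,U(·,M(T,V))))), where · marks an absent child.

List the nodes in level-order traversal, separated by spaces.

Level-order visits nodes level by level from the root, left to right within each level.
Level 0: Y
Level 1: Q, D
Level 2: W, F, K
Level 3: X, L, U
Level 4: M
Level 5: T, V

Y Q D W F K X L U M T V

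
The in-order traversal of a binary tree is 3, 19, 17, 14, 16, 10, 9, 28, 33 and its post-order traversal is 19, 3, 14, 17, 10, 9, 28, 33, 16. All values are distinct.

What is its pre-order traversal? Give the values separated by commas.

16, 17, 3, 19, 14, 33, 28, 9, 10

The last element of post-order is the root; it splits in-order into left and right subtrees.
Root 16: left subtree has 4 nodes {3, 19, 17, 14}, right has 4 {10, 9, 28, 33}.
  Root 17: left subtree has 2 nodes {3, 19}, right has 1 {14}.
    Root 3: left subtree has 0 nodes { }, right has 1 {19}.
  Root 33: left subtree has 3 nodes {10, 9, 28}, right has 0 { }.
    Root 28: left subtree has 2 nodes {10, 9}, right has 0 { }.
      Root 9: left subtree has 1 node {10}, right has 0 { }.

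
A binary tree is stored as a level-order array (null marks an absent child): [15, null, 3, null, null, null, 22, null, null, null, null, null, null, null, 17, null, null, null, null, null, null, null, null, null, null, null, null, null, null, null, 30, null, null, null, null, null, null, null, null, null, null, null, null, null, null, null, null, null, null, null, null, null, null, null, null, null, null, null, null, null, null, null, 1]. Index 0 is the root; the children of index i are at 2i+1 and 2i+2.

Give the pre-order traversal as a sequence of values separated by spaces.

15 3 22 17 30 1

Pre-order visits the node, then its left subtree, then its right subtree.
Visit 15.
At 15: no left child.
At 15: go right to 3.
  Visit 3.
  At 3: no left child.
  At 3: go right to 22.
    Visit 22.
    At 22: no left child.
    At 22: go right to 17.
      Visit 17.
      At 17: no left child.
      At 17: go right to 30.
        Visit 30.
        At 30: no left child.
        At 30: go right to 1.
          1 is a leaf — visit 1.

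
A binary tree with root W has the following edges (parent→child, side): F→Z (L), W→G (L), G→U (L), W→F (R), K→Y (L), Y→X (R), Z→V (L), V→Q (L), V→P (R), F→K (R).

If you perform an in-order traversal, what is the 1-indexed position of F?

8

In-order visits the left subtree, then the node, then the right subtree.
At W: go left to G.
  At G: go left to U.
    U is a leaf — visit U.
  Visit G.
  At G: no right child.
Visit W.
At W: go right to F.
  At F: go left to Z.
    At Z: go left to V.
      At V: go left to Q.
        Q is a leaf — visit Q.
      Visit V.
      At V: go right to P.
        P is a leaf — visit P.
    Visit Z.
    At Z: no right child.
  Visit F.
  At F: go right to K.
    At K: go left to Y.
      At Y: no left child.
      Visit Y.
      At Y: go right to X.
        X is a leaf — visit X.
    Visit K.
    At K: no right child.
Full in-order sequence: U, G, W, Q, V, P, Z, F, Y, X, K.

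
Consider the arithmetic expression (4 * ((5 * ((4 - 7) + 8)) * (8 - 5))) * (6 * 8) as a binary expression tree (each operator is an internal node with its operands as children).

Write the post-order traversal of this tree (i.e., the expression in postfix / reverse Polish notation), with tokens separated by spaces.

Post-order on an expression tree gives postfix notation: for each operator, emit left operand, right operand, then the operator.

4 5 4 7 - 8 + * 8 5 - * * 6 8 * *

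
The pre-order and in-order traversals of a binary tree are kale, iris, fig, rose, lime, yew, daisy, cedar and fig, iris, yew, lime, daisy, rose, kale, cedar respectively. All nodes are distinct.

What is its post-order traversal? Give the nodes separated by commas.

The first element of pre-order is the root; it splits in-order into left and right subtrees.
Root kale: left subtree has 6 nodes {fig, iris, yew, lime, daisy, rose}, right has 1 {cedar}.
  Root iris: left subtree has 1 node {fig}, right has 4 {yew, lime, daisy, rose}.
    Root rose: left subtree has 3 nodes {yew, lime, daisy}, right has 0 { }.
      Root lime: left subtree has 1 node {yew}, right has 1 {daisy}.

fig, yew, daisy, lime, rose, iris, cedar, kale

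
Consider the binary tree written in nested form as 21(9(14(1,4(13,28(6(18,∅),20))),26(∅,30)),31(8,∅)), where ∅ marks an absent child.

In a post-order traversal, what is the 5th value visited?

20

Post-order visits the left subtree, then the right subtree, then the node.
At 21: go left to 9.
  At 9: go left to 14.
    At 14: go left to 1.
      1 is a leaf — visit 1.
    At 14: go right to 4.
      At 4: go left to 13.
        13 is a leaf — visit 13.
      At 4: go right to 28.
        At 28: go left to 6.
          At 6: go left to 18.
            18 is a leaf — visit 18.
          At 6: no right child.
          Visit 6.
        At 28: go right to 20.
          20 is a leaf — visit 20.
        Visit 28.
      Visit 4.
    Visit 14.
  At 9: go right to 26.
    At 26: no left child.
    At 26: go right to 30.
      30 is a leaf — visit 30.
    Visit 26.
  Visit 9.
At 21: go right to 31.
  At 31: go left to 8.
    8 is a leaf — visit 8.
  At 31: no right child.
  Visit 31.
Visit 21.
Full post-order sequence: 1, 13, 18, 6, 20, 28, 4, 14, 30, 26, 9, 8, 31, 21.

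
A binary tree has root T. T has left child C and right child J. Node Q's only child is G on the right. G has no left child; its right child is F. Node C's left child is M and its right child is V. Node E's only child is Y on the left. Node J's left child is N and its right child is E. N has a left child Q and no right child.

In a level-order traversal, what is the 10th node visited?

G

Level-order visits nodes level by level from the root, left to right within each level.
Level 0: T
Level 1: C, J
Level 2: M, V, N, E
Level 3: Q, Y
Level 4: G
Level 5: F
Full level-order sequence: T, C, J, M, V, N, E, Q, Y, G, F.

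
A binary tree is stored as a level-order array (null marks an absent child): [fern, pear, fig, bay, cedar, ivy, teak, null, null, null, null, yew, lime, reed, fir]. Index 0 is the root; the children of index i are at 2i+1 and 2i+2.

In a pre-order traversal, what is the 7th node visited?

yew

Pre-order visits the node, then its left subtree, then its right subtree.
Visit fern.
At fern: go left to pear.
  Visit pear.
  At pear: go left to bay.
    bay is a leaf — visit bay.
  At pear: go right to cedar.
    cedar is a leaf — visit cedar.
At fern: go right to fig.
  Visit fig.
  At fig: go left to ivy.
    Visit ivy.
    At ivy: go left to yew.
      yew is a leaf — visit yew.
    At ivy: go right to lime.
      lime is a leaf — visit lime.
  At fig: go right to teak.
    Visit teak.
    At teak: go left to reed.
      reed is a leaf — visit reed.
    At teak: go right to fir.
      fir is a leaf — visit fir.
Full pre-order sequence: fern, pear, bay, cedar, fig, ivy, yew, lime, teak, reed, fir.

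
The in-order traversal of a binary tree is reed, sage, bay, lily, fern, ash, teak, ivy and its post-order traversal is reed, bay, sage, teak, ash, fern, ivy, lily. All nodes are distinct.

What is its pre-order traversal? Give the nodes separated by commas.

lily, sage, reed, bay, ivy, fern, ash, teak

The last element of post-order is the root; it splits in-order into left and right subtrees.
Root lily: left subtree has 3 nodes {reed, sage, bay}, right has 4 {fern, ash, teak, ivy}.
  Root sage: left subtree has 1 node {reed}, right has 1 {bay}.
  Root ivy: left subtree has 3 nodes {fern, ash, teak}, right has 0 { }.
    Root fern: left subtree has 0 nodes { }, right has 2 {ash, teak}.
      Root ash: left subtree has 0 nodes { }, right has 1 {teak}.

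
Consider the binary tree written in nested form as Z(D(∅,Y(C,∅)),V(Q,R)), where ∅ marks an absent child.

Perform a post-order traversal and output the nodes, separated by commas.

C, Y, D, Q, R, V, Z

Post-order visits the left subtree, then the right subtree, then the node.
At Z: go left to D.
  At D: no left child.
  At D: go right to Y.
    At Y: go left to C.
      C is a leaf — visit C.
    At Y: no right child.
    Visit Y.
  Visit D.
At Z: go right to V.
  At V: go left to Q.
    Q is a leaf — visit Q.
  At V: go right to R.
    R is a leaf — visit R.
  Visit V.
Visit Z.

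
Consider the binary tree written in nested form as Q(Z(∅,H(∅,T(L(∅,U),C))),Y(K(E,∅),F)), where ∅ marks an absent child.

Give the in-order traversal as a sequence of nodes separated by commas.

In-order visits the left subtree, then the node, then the right subtree.
At Q: go left to Z.
  At Z: no left child.
  Visit Z.
  At Z: go right to H.
    At H: no left child.
    Visit H.
    At H: go right to T.
      At T: go left to L.
        At L: no left child.
        Visit L.
        At L: go right to U.
          U is a leaf — visit U.
      Visit T.
      At T: go right to C.
        C is a leaf — visit C.
Visit Q.
At Q: go right to Y.
  At Y: go left to K.
    At K: go left to E.
      E is a leaf — visit E.
    Visit K.
    At K: no right child.
  Visit Y.
  At Y: go right to F.
    F is a leaf — visit F.

Z, H, L, U, T, C, Q, E, K, Y, F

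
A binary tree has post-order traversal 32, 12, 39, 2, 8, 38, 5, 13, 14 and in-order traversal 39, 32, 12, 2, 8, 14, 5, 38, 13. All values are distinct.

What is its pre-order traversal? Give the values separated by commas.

The last element of post-order is the root; it splits in-order into left and right subtrees.
Root 14: left subtree has 5 nodes {39, 32, 12, 2, 8}, right has 3 {5, 38, 13}.
  Root 8: left subtree has 4 nodes {39, 32, 12, 2}, right has 0 { }.
    Root 2: left subtree has 3 nodes {39, 32, 12}, right has 0 { }.
      Root 39: left subtree has 0 nodes { }, right has 2 {32, 12}.
        Root 12: left subtree has 1 node {32}, right has 0 { }.
  Root 13: left subtree has 2 nodes {5, 38}, right has 0 { }.
    Root 5: left subtree has 0 nodes { }, right has 1 {38}.

14, 8, 2, 39, 12, 32, 13, 5, 38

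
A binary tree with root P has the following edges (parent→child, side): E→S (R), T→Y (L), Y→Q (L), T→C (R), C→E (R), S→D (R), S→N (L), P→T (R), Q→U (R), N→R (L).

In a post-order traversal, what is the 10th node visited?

Post-order visits the left subtree, then the right subtree, then the node.
At P: no left child.
At P: go right to T.
  At T: go left to Y.
    At Y: go left to Q.
      At Q: no left child.
      At Q: go right to U.
        U is a leaf — visit U.
      Visit Q.
    At Y: no right child.
    Visit Y.
  At T: go right to C.
    At C: no left child.
    At C: go right to E.
      At E: no left child.
      At E: go right to S.
        At S: go left to N.
          At N: go left to R.
            R is a leaf — visit R.
          At N: no right child.
          Visit N.
        At S: go right to D.
          D is a leaf — visit D.
        Visit S.
      Visit E.
    Visit C.
  Visit T.
Visit P.
Full post-order sequence: U, Q, Y, R, N, D, S, E, C, T, P.

T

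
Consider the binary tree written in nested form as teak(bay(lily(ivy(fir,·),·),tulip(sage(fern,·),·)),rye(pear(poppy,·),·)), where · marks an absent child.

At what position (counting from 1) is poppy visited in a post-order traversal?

Post-order visits the left subtree, then the right subtree, then the node.
At teak: go left to bay.
  At bay: go left to lily.
    At lily: go left to ivy.
      At ivy: go left to fir.
        fir is a leaf — visit fir.
      At ivy: no right child.
      Visit ivy.
    At lily: no right child.
    Visit lily.
  At bay: go right to tulip.
    At tulip: go left to sage.
      At sage: go left to fern.
        fern is a leaf — visit fern.
      At sage: no right child.
      Visit sage.
    At tulip: no right child.
    Visit tulip.
  Visit bay.
At teak: go right to rye.
  At rye: go left to pear.
    At pear: go left to poppy.
      poppy is a leaf — visit poppy.
    At pear: no right child.
    Visit pear.
  At rye: no right child.
  Visit rye.
Visit teak.
Full post-order sequence: fir, ivy, lily, fern, sage, tulip, bay, poppy, pear, rye, teak.

8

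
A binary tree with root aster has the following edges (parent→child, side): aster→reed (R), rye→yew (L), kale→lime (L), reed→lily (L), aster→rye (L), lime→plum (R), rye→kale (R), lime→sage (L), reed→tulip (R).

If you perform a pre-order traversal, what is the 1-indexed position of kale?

4

Pre-order visits the node, then its left subtree, then its right subtree.
Visit aster.
At aster: go left to rye.
  Visit rye.
  At rye: go left to yew.
    yew is a leaf — visit yew.
  At rye: go right to kale.
    Visit kale.
    At kale: go left to lime.
      Visit lime.
      At lime: go left to sage.
        sage is a leaf — visit sage.
      At lime: go right to plum.
        plum is a leaf — visit plum.
    At kale: no right child.
At aster: go right to reed.
  Visit reed.
  At reed: go left to lily.
    lily is a leaf — visit lily.
  At reed: go right to tulip.
    tulip is a leaf — visit tulip.
Full pre-order sequence: aster, rye, yew, kale, lime, sage, plum, reed, lily, tulip.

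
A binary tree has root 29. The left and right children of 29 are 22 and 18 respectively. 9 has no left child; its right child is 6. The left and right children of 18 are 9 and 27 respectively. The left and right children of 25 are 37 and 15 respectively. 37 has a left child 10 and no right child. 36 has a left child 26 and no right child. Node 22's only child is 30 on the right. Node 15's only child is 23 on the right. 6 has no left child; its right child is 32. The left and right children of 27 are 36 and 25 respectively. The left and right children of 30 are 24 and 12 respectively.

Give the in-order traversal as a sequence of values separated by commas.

In-order visits the left subtree, then the node, then the right subtree.
At 29: go left to 22.
  At 22: no left child.
  Visit 22.
  At 22: go right to 30.
    At 30: go left to 24.
      24 is a leaf — visit 24.
    Visit 30.
    At 30: go right to 12.
      12 is a leaf — visit 12.
Visit 29.
At 29: go right to 18.
  At 18: go left to 9.
    At 9: no left child.
    Visit 9.
    At 9: go right to 6.
      At 6: no left child.
      Visit 6.
      At 6: go right to 32.
        32 is a leaf — visit 32.
  Visit 18.
  At 18: go right to 27.
    At 27: go left to 36.
      At 36: go left to 26.
        26 is a leaf — visit 26.
      Visit 36.
      At 36: no right child.
    Visit 27.
    At 27: go right to 25.
      At 25: go left to 37.
        At 37: go left to 10.
          10 is a leaf — visit 10.
        Visit 37.
        At 37: no right child.
      Visit 25.
      At 25: go right to 15.
        At 15: no left child.
        Visit 15.
        At 15: go right to 23.
          23 is a leaf — visit 23.

22, 24, 30, 12, 29, 9, 6, 32, 18, 26, 36, 27, 10, 37, 25, 15, 23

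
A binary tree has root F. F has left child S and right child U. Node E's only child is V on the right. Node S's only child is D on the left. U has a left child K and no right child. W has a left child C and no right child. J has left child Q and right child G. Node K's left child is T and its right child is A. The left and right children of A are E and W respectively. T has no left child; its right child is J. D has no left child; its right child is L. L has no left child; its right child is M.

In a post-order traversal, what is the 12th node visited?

W

Post-order visits the left subtree, then the right subtree, then the node.
At F: go left to S.
  At S: go left to D.
    At D: no left child.
    At D: go right to L.
      At L: no left child.
      At L: go right to M.
        M is a leaf — visit M.
      Visit L.
    Visit D.
  At S: no right child.
  Visit S.
At F: go right to U.
  At U: go left to K.
    At K: go left to T.
      At T: no left child.
      At T: go right to J.
        At J: go left to Q.
          Q is a leaf — visit Q.
        At J: go right to G.
          G is a leaf — visit G.
        Visit J.
      Visit T.
    At K: go right to A.
      At A: go left to E.
        At E: no left child.
        At E: go right to V.
          V is a leaf — visit V.
        Visit E.
      At A: go right to W.
        At W: go left to C.
          C is a leaf — visit C.
        At W: no right child.
        Visit W.
      Visit A.
    Visit K.
  At U: no right child.
  Visit U.
Visit F.
Full post-order sequence: M, L, D, S, Q, G, J, T, V, E, C, W, A, K, U, F.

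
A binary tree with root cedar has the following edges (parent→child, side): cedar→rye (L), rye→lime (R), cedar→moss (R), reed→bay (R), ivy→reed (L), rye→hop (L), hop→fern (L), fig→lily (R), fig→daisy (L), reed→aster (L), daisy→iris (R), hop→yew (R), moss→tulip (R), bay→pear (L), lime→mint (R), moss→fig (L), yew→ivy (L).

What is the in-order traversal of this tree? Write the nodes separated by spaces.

In-order visits the left subtree, then the node, then the right subtree.
At cedar: go left to rye.
  At rye: go left to hop.
    At hop: go left to fern.
      fern is a leaf — visit fern.
    Visit hop.
    At hop: go right to yew.
      At yew: go left to ivy.
        At ivy: go left to reed.
          At reed: go left to aster.
            aster is a leaf — visit aster.
          Visit reed.
          At reed: go right to bay.
            At bay: go left to pear.
              pear is a leaf — visit pear.
            Visit bay.
            At bay: no right child.
        Visit ivy.
        At ivy: no right child.
      Visit yew.
      At yew: no right child.
  Visit rye.
  At rye: go right to lime.
    At lime: no left child.
    Visit lime.
    At lime: go right to mint.
      mint is a leaf — visit mint.
Visit cedar.
At cedar: go right to moss.
  At moss: go left to fig.
    At fig: go left to daisy.
      At daisy: no left child.
      Visit daisy.
      At daisy: go right to iris.
        iris is a leaf — visit iris.
    Visit fig.
    At fig: go right to lily.
      lily is a leaf — visit lily.
  Visit moss.
  At moss: go right to tulip.
    tulip is a leaf — visit tulip.

fern hop aster reed pear bay ivy yew rye lime mint cedar daisy iris fig lily moss tulip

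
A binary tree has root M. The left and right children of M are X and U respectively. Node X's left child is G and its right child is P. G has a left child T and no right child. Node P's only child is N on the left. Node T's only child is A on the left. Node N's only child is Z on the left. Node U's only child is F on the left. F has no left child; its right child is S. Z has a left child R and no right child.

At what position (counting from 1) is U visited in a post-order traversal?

11

Post-order visits the left subtree, then the right subtree, then the node.
At M: go left to X.
  At X: go left to G.
    At G: go left to T.
      At T: go left to A.
        A is a leaf — visit A.
      At T: no right child.
      Visit T.
    At G: no right child.
    Visit G.
  At X: go right to P.
    At P: go left to N.
      At N: go left to Z.
        At Z: go left to R.
          R is a leaf — visit R.
        At Z: no right child.
        Visit Z.
      At N: no right child.
      Visit N.
    At P: no right child.
    Visit P.
  Visit X.
At M: go right to U.
  At U: go left to F.
    At F: no left child.
    At F: go right to S.
      S is a leaf — visit S.
    Visit F.
  At U: no right child.
  Visit U.
Visit M.
Full post-order sequence: A, T, G, R, Z, N, P, X, S, F, U, M.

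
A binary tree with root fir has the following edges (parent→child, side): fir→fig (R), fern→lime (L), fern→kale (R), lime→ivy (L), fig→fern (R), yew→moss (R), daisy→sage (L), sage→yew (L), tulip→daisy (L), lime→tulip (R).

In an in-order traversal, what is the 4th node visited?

lime

In-order visits the left subtree, then the node, then the right subtree.
At fir: no left child.
Visit fir.
At fir: go right to fig.
  At fig: no left child.
  Visit fig.
  At fig: go right to fern.
    At fern: go left to lime.
      At lime: go left to ivy.
        ivy is a leaf — visit ivy.
      Visit lime.
      At lime: go right to tulip.
        At tulip: go left to daisy.
          At daisy: go left to sage.
            At sage: go left to yew.
              At yew: no left child.
              Visit yew.
              At yew: go right to moss.
                moss is a leaf — visit moss.
            Visit sage.
            At sage: no right child.
          Visit daisy.
          At daisy: no right child.
        Visit tulip.
        At tulip: no right child.
    Visit fern.
    At fern: go right to kale.
      kale is a leaf — visit kale.
Full in-order sequence: fir, fig, ivy, lime, yew, moss, sage, daisy, tulip, fern, kale.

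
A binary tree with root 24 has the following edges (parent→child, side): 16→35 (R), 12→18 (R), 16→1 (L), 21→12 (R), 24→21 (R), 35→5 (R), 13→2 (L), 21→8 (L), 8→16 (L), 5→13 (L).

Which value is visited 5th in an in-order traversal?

2

In-order visits the left subtree, then the node, then the right subtree.
At 24: no left child.
Visit 24.
At 24: go right to 21.
  At 21: go left to 8.
    At 8: go left to 16.
      At 16: go left to 1.
        1 is a leaf — visit 1.
      Visit 16.
      At 16: go right to 35.
        At 35: no left child.
        Visit 35.
        At 35: go right to 5.
          At 5: go left to 13.
            At 13: go left to 2.
              2 is a leaf — visit 2.
            Visit 13.
            At 13: no right child.
          Visit 5.
          At 5: no right child.
    Visit 8.
    At 8: no right child.
  Visit 21.
  At 21: go right to 12.
    At 12: no left child.
    Visit 12.
    At 12: go right to 18.
      18 is a leaf — visit 18.
Full in-order sequence: 24, 1, 16, 35, 2, 13, 5, 8, 21, 12, 18.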